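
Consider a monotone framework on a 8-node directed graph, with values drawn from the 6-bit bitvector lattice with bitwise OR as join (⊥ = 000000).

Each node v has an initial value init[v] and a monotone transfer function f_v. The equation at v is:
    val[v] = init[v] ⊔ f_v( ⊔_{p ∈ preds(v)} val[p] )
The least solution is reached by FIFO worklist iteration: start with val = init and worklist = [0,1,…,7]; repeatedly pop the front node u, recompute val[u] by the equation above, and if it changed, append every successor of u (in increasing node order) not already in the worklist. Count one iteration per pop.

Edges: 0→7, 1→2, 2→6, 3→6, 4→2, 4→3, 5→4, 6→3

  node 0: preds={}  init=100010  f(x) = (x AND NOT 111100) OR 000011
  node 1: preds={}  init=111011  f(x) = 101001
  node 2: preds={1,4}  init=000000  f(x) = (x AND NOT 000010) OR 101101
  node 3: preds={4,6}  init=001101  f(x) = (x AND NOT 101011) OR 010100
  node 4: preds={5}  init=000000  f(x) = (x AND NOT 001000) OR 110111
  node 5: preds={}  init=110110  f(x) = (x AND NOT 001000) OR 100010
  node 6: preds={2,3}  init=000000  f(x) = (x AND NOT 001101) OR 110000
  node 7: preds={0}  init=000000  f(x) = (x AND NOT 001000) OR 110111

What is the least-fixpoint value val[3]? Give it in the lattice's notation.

011101

Trace (10 dequeues):
  [1] u=0 | in 000000 | out 100011 | prev 100010 | push {}
  [2] u=1 | in 000000 | out 111011 | ==
  [3] u=2 | in 111011 | out 111101 | prev 000000 | push {}
  [4] u=3 | in 000000 | out 011101 | prev 001101 | push {}
  [5] u=4 | in 110110 | out 110111 | prev 000000 | push {2,3}
  [6] u=5 | in 000000 | out 110110 | ==
  [7] u=6 | in 111101 | out 110000 | prev 000000 | push {}
  [8] u=7 | in 100011 | out 110111 | prev 000000 | push {}
  [9] u=2 | in 111111 | out 111101 | ==
  [10] u=3 | in 110111 | out 011101 | ==

Converged values:
  [0] 100011
  [1] 111011
  [2] 111101
  [3] 011101
  [4] 110111
  [5] 110110
  [6] 110000
  [7] 110111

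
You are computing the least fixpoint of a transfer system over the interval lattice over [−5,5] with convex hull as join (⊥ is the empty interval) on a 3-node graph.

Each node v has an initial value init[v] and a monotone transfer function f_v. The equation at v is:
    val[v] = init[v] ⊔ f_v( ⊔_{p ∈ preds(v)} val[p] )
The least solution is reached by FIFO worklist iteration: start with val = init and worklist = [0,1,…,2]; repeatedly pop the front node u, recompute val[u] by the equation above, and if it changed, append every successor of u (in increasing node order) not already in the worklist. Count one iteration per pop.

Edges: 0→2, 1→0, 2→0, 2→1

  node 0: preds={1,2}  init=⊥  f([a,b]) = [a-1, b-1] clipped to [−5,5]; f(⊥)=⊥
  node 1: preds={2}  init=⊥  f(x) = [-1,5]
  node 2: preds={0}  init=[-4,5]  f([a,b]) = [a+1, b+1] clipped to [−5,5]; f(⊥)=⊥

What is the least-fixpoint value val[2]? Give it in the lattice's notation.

Iteration log — 4 steps:
  step 1. node 0  ⊔preds=[-4,5]  new=[-5,4]  old=⊥  +wl: 
  step 2. node 1  ⊔preds=[-4,5]  new=[-1,5]  old=⊥  +wl: 0
  step 3. node 2  ⊔preds=[-5,4]  new=[-4,5]  stable
  step 4. node 0  ⊔preds=[-4,5]  new=[-5,4]  stable

Least fixpoint reached:
  node 0: [-5,4]
  node 1: [-1,5]
  node 2: [-4,5]

[-4,5]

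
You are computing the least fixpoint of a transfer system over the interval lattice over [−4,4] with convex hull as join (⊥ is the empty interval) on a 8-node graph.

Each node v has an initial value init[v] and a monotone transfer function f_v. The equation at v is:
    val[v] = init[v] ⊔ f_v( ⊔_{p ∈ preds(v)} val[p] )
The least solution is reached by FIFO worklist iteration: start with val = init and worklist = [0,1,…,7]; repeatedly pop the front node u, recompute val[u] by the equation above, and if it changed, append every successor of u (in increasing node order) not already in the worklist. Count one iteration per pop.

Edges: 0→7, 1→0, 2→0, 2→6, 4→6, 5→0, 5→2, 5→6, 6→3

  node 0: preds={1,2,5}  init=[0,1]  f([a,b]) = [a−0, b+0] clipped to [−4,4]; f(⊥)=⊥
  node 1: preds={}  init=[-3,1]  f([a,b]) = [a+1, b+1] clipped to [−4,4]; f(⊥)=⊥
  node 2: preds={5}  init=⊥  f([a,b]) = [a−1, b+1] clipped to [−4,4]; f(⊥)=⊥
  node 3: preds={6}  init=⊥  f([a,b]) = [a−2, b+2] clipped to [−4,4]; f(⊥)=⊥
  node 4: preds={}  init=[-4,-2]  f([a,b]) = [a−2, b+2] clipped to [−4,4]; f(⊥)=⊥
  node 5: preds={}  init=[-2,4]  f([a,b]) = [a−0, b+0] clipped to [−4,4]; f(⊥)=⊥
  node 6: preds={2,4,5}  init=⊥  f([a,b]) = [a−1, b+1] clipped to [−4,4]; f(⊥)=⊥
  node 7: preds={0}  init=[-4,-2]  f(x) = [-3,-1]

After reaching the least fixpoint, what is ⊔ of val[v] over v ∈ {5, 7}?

Iteration log — 10 steps:
  step 1. node 0  ⊔preds=[-3,4]  new=[-3,4]  old=[0,1]  +wl: 
  step 2. node 1  ⊔preds=⊥  new=[-3,1]  stable
  step 3. node 2  ⊔preds=[-2,4]  new=[-3,4]  old=⊥  +wl: 0
  step 4. node 3  ⊔preds=⊥  new=⊥  stable
  step 5. node 4  ⊔preds=⊥  new=[-4,-2]  stable
  step 6. node 5  ⊔preds=⊥  new=[-2,4]  stable
  step 7. node 6  ⊔preds=[-4,4]  new=[-4,4]  old=⊥  +wl: 3
  step 8. node 7  ⊔preds=[-3,4]  new=[-4,-1]  old=[-4,-2]  +wl: 
  step 9. node 0  ⊔preds=[-3,4]  new=[-3,4]  stable
  step 10. node 3  ⊔preds=[-4,4]  new=[-4,4]  old=⊥  +wl: 

Least fixpoint reached:
  node 0: [-3,4]
  node 1: [-3,1]
  node 2: [-3,4]
  node 3: [-4,4]
  node 4: [-4,-2]
  node 5: [-2,4]
  node 6: [-4,4]
  node 7: [-4,-1]

[-4,4]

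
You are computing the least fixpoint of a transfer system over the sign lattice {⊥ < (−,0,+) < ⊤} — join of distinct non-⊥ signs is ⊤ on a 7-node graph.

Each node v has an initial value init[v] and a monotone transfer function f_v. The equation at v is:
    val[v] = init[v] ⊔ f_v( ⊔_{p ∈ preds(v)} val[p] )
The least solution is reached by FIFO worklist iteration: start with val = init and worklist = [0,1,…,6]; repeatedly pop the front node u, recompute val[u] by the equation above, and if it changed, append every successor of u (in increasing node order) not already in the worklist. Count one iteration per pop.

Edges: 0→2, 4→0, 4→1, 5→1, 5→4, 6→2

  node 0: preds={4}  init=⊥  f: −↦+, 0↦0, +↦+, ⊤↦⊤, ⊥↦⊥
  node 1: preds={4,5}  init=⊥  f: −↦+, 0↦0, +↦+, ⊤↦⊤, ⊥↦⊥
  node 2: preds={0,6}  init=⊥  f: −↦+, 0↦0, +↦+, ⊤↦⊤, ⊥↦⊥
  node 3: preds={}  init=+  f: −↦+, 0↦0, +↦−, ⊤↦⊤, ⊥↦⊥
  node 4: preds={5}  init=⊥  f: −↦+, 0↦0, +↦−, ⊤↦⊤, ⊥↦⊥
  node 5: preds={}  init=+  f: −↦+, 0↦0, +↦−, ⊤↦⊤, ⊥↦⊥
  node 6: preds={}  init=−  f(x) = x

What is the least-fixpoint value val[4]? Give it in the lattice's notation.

−

Trace (10 dequeues):
  [1] u=0 | in ⊥ | out ⊥ | ==
  [2] u=1 | in + | out + | prev ⊥ | push {}
  [3] u=2 | in − | out + | prev ⊥ | push {}
  [4] u=3 | in ⊥ | out + | ==
  [5] u=4 | in + | out − | prev ⊥ | push {0,1}
  [6] u=5 | in ⊥ | out + | ==
  [7] u=6 | in ⊥ | out − | ==
  [8] u=0 | in − | out + | prev ⊥ | push {2}
  [9] u=1 | in ⊤ | out ⊤ | prev + | push {}
  [10] u=2 | in ⊤ | out ⊤ | prev + | push {}

Converged values:
  [0] +
  [1] ⊤
  [2] ⊤
  [3] +
  [4] −
  [5] +
  [6] −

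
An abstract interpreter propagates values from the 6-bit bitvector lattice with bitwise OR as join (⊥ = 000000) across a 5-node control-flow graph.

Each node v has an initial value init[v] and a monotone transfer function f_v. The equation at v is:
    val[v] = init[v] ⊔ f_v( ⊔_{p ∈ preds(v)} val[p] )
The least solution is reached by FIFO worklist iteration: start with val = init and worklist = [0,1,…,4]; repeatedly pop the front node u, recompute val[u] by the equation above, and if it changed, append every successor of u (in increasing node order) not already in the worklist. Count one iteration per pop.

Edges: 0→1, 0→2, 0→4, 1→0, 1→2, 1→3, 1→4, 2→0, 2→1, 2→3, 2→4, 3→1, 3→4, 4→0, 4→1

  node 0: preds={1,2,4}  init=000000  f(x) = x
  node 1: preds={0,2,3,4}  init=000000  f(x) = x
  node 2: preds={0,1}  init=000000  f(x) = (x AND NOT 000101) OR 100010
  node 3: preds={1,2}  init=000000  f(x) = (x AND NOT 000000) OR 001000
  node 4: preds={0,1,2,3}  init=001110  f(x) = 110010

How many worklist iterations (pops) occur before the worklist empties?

Trace (13 dequeues):
  [1] u=0 | in 001110 | out 001110 | prev 000000 | push {}
  [2] u=1 | in 001110 | out 001110 | prev 000000 | push {0}
  [3] u=2 | in 001110 | out 101010 | prev 000000 | push {1}
  [4] u=3 | in 101110 | out 101110 | prev 000000 | push {}
  [5] u=4 | in 101110 | out 111110 | prev 001110 | push {}
  [6] u=0 | in 111110 | out 111110 | prev 001110 | push {2,4}
  [7] u=1 | in 111110 | out 111110 | prev 001110 | push {0,3}
  [8] u=2 | in 111110 | out 111010 | prev 101010 | push {1}
  [9] u=4 | in 111110 | out 111110 | ==
  [10] u=0 | in 111110 | out 111110 | ==
  [11] u=3 | in 111110 | out 111110 | prev 101110 | push {4}
  [12] u=1 | in 111110 | out 111110 | ==
  [13] u=4 | in 111110 | out 111110 | ==

Converged values:
  [0] 111110
  [1] 111110
  [2] 111010
  [3] 111110
  [4] 111110

13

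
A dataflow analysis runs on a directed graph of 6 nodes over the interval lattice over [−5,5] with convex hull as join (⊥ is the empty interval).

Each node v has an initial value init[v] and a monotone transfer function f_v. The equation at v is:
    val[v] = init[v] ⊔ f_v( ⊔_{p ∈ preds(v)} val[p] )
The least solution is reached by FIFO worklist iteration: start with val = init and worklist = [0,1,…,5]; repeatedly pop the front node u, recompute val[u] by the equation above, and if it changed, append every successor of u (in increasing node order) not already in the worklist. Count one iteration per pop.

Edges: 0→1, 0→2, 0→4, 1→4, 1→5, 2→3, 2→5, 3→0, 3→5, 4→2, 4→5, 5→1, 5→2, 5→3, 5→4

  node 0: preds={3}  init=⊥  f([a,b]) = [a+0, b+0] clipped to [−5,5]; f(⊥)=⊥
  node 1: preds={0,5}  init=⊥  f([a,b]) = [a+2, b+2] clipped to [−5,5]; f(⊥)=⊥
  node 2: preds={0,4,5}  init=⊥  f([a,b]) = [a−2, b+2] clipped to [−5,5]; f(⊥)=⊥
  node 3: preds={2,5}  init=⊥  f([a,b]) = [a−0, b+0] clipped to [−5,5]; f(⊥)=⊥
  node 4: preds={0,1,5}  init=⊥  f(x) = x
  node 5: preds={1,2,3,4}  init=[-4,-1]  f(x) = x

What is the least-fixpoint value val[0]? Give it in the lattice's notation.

Trace (23 dequeues):
  [1] u=0 | in ⊥ | out ⊥ | ==
  [2] u=1 | in [-4,-1] | out [-2,1] | prev ⊥ | push {}
  [3] u=2 | in [-4,-1] | out [-5,1] | prev ⊥ | push {}
  [4] u=3 | in [-5,1] | out [-5,1] | prev ⊥ | push {0}
  [5] u=4 | in [-4,1] | out [-4,1] | prev ⊥ | push {2}
  [6] u=5 | in [-5,1] | out [-5,1] | prev [-4,-1] | push {1,3,4}
  [7] u=0 | in [-5,1] | out [-5,1] | prev ⊥ | push {}
  [8] u=2 | in [-5,1] | out [-5,3] | prev [-5,1] | push {5}
  [9] u=1 | in [-5,1] | out [-3,3] | prev [-2,1] | push {}
  [10] u=3 | in [-5,3] | out [-5,3] | prev [-5,1] | push {0}
  [11] u=4 | in [-5,3] | out [-5,3] | prev [-4,1] | push {2}
  [12] u=5 | in [-5,3] | out [-5,3] | prev [-5,1] | push {1,3,4}
  [13] u=0 | in [-5,3] | out [-5,3] | prev [-5,1] | push {}
  [14] u=2 | in [-5,3] | out [-5,5] | prev [-5,3] | push {5}
  [15] u=1 | in [-5,3] | out [-3,5] | prev [-3,3] | push {}
  [16] u=3 | in [-5,5] | out [-5,5] | prev [-5,3] | push {0}
  [17] u=4 | in [-5,5] | out [-5,5] | prev [-5,3] | push {2}
  [18] u=5 | in [-5,5] | out [-5,5] | prev [-5,3] | push {1,3,4}
  [19] u=0 | in [-5,5] | out [-5,5] | prev [-5,3] | push {}
  [20] u=2 | in [-5,5] | out [-5,5] | ==
  [21] u=1 | in [-5,5] | out [-3,5] | ==
  [22] u=3 | in [-5,5] | out [-5,5] | ==
  [23] u=4 | in [-5,5] | out [-5,5] | ==

Converged values:
  [0] [-5,5]
  [1] [-3,5]
  [2] [-5,5]
  [3] [-5,5]
  [4] [-5,5]
  [5] [-5,5]

[-5,5]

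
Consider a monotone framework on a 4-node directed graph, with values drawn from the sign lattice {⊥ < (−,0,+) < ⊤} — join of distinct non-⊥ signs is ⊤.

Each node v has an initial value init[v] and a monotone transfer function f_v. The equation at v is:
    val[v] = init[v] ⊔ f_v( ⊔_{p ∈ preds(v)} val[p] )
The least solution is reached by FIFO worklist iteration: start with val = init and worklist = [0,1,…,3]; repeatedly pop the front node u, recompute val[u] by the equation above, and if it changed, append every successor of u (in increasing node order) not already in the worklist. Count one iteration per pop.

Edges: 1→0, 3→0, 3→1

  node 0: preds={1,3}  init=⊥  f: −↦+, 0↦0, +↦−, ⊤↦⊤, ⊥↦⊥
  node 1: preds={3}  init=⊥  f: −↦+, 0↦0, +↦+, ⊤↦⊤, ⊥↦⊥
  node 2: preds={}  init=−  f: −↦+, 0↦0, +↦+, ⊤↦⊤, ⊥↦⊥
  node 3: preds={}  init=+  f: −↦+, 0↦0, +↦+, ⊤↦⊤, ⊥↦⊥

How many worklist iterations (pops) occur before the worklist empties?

Trace (5 dequeues):
  [1] u=0 | in + | out − | prev ⊥ | push {}
  [2] u=1 | in + | out + | prev ⊥ | push {0}
  [3] u=2 | in ⊥ | out − | ==
  [4] u=3 | in ⊥ | out + | ==
  [5] u=0 | in + | out − | ==

Converged values:
  [0] −
  [1] +
  [2] −
  [3] +

5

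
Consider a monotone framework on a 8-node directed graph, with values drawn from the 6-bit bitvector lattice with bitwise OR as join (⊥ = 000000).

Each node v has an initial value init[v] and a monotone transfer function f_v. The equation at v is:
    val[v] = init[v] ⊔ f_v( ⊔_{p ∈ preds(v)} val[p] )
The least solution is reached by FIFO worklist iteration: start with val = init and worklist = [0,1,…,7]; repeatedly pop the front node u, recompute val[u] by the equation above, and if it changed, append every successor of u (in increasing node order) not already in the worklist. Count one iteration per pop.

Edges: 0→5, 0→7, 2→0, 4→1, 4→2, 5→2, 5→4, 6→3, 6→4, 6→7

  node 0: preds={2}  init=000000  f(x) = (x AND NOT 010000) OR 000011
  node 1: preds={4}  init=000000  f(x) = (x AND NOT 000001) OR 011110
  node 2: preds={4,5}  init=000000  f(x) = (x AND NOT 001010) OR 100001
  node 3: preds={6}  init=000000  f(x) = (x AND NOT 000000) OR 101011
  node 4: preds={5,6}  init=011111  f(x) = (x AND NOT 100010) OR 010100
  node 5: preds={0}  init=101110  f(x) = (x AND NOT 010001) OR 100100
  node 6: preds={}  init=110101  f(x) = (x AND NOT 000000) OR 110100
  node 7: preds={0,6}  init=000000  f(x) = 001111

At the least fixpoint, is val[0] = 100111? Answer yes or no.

yes

Trace (11 dequeues):
  [1] u=0 | in 000000 | out 000011 | prev 000000 | push {}
  [2] u=1 | in 011111 | out 011110 | prev 000000 | push {}
  [3] u=2 | in 111111 | out 110101 | prev 000000 | push {0}
  [4] u=3 | in 110101 | out 111111 | prev 000000 | push {}
  [5] u=4 | in 111111 | out 011111 | ==
  [6] u=5 | in 000011 | out 101110 | ==
  [7] u=6 | in 000000 | out 110101 | ==
  [8] u=7 | in 110111 | out 001111 | prev 000000 | push {}
  [9] u=0 | in 110101 | out 100111 | prev 000011 | push {5,7}
  [10] u=5 | in 100111 | out 101110 | ==
  [11] u=7 | in 110111 | out 001111 | ==

Converged values:
  [0] 100111
  [1] 011110
  [2] 110101
  [3] 111111
  [4] 011111
  [5] 101110
  [6] 110101
  [7] 001111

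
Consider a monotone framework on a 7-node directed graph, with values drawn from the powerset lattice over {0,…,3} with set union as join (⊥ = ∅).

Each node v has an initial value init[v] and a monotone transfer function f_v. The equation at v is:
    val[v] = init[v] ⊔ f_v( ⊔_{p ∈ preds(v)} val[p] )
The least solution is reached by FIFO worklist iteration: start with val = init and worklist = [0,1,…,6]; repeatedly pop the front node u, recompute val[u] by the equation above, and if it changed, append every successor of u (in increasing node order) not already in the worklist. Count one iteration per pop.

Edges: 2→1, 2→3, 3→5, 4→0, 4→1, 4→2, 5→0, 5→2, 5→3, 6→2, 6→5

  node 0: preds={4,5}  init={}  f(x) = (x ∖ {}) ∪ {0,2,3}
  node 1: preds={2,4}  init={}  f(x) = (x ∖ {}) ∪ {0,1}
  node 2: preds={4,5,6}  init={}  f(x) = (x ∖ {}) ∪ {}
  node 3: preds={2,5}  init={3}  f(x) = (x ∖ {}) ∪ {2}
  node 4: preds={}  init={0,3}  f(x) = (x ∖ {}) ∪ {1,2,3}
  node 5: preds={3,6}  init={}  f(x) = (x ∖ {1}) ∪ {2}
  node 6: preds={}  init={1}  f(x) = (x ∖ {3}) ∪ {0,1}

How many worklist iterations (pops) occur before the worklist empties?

13

Worklist (13 pops):
  #1 pop 0: in={0,3} → {0,2,3} (was {}); enqueue []
  #2 pop 1: in={0,3} → {0,1,3} (was {}); enqueue []
  #3 pop 2: in={0,1,3} → {0,1,3} (was {}); enqueue [1]
  #4 pop 3: in={0,1,3} → {0,1,2,3} (was {3}); enqueue []
  #5 pop 4: in={} → {0,1,2,3} (was {0,3}); enqueue [0,2]
  #6 pop 5: in={0,1,2,3} → {0,2,3} (was {}); enqueue [3]
  #7 pop 6: in={} → {0,1} (was {1}); enqueue [5]
  #8 pop 1: in={0,1,2,3} → {0,1,2,3} (was {0,1,3}); enqueue []
  #9 pop 0: in={0,1,2,3} → {0,1,2,3} (was {0,2,3}); enqueue []
  #10 pop 2: in={0,1,2,3} → {0,1,2,3} (was {0,1,3}); enqueue [1]
  #11 pop 3: in={0,1,2,3} → {0,1,2,3} (no change)
  #12 pop 5: in={0,1,2,3} → {0,2,3} (no change)
  #13 pop 1: in={0,1,2,3} → {0,1,2,3} (no change)

Fixpoint:
  val[0] = {0,1,2,3}
  val[1] = {0,1,2,3}
  val[2] = {0,1,2,3}
  val[3] = {0,1,2,3}
  val[4] = {0,1,2,3}
  val[5] = {0,2,3}
  val[6] = {0,1}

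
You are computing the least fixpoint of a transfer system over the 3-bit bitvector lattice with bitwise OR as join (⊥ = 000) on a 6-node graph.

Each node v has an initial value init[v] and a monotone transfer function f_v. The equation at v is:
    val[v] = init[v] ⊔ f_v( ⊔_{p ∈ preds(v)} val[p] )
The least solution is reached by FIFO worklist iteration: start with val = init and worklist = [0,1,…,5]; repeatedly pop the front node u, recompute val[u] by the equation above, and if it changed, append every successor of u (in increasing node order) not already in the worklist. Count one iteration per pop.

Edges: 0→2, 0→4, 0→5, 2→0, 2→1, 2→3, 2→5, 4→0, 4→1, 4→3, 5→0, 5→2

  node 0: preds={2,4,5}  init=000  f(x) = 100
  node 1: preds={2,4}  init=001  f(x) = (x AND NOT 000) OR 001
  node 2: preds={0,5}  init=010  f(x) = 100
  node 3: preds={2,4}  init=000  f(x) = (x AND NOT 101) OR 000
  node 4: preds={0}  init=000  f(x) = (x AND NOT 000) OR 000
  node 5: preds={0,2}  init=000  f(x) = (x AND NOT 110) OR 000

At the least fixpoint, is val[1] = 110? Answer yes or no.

no

Worklist (9 pops):
  #1 pop 0: in=010 → 100 (was 000); enqueue []
  #2 pop 1: in=010 → 011 (was 001); enqueue []
  #3 pop 2: in=100 → 110 (was 010); enqueue [0,1]
  #4 pop 3: in=110 → 010 (was 000); enqueue []
  #5 pop 4: in=100 → 100 (was 000); enqueue [3]
  #6 pop 5: in=110 → 000 (no change)
  #7 pop 0: in=110 → 100 (no change)
  #8 pop 1: in=110 → 111 (was 011); enqueue []
  #9 pop 3: in=110 → 010 (no change)

Fixpoint:
  val[0] = 100
  val[1] = 111
  val[2] = 110
  val[3] = 010
  val[4] = 100
  val[5] = 000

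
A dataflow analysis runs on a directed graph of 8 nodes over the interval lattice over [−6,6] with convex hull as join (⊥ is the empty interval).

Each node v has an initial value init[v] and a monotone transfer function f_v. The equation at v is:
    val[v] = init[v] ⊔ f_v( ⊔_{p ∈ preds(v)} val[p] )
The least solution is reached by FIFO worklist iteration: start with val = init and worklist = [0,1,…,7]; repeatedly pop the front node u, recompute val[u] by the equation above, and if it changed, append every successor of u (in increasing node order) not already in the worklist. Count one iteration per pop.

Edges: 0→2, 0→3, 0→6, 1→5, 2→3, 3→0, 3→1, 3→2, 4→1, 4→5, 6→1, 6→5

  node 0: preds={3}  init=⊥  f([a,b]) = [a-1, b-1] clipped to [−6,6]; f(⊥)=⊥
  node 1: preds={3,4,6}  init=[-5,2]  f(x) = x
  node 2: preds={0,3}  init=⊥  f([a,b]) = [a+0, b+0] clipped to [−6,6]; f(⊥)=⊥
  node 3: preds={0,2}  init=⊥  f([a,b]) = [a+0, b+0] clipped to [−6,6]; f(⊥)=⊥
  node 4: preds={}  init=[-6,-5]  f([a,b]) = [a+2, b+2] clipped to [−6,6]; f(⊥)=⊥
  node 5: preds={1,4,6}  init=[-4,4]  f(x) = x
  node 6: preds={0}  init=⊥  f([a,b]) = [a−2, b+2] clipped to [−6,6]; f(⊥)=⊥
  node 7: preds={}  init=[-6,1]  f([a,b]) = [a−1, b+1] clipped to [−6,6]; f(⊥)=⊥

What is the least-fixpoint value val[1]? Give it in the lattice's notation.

[-6,2]

Iteration log — 8 steps:
  step 1. node 0  ⊔preds=⊥  new=⊥  stable
  step 2. node 1  ⊔preds=[-6,-5]  new=[-6,2]  old=[-5,2]  +wl: 
  step 3. node 2  ⊔preds=⊥  new=⊥  stable
  step 4. node 3  ⊔preds=⊥  new=⊥  stable
  step 5. node 4  ⊔preds=⊥  new=[-6,-5]  stable
  step 6. node 5  ⊔preds=[-6,2]  new=[-6,4]  old=[-4,4]  +wl: 
  step 7. node 6  ⊔preds=⊥  new=⊥  stable
  step 8. node 7  ⊔preds=⊥  new=[-6,1]  stable

Least fixpoint reached:
  node 0: ⊥
  node 1: [-6,2]
  node 2: ⊥
  node 3: ⊥
  node 4: [-6,-5]
  node 5: [-6,4]
  node 6: ⊥
  node 7: [-6,1]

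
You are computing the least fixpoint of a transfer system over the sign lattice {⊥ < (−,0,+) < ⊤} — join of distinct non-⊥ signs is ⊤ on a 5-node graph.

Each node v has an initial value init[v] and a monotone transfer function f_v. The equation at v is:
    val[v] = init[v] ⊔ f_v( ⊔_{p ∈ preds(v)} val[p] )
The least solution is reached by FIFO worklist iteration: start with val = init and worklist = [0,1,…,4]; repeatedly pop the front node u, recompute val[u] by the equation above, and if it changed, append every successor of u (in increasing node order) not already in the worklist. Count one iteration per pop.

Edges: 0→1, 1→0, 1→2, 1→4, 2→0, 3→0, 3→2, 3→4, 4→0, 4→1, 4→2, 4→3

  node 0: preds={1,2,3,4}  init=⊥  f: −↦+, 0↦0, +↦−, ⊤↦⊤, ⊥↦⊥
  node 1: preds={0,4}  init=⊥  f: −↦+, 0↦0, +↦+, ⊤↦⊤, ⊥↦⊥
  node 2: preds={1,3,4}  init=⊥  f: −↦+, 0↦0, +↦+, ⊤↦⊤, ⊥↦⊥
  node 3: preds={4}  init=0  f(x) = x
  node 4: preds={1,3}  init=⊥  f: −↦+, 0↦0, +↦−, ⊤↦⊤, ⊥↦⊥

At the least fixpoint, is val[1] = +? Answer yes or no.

no

Worklist (9 pops):
  #1 pop 0: in=0 → 0 (was ⊥); enqueue []
  #2 pop 1: in=0 → 0 (was ⊥); enqueue [0]
  #3 pop 2: in=0 → 0 (was ⊥); enqueue []
  #4 pop 3: in=⊥ → 0 (no change)
  #5 pop 4: in=0 → 0 (was ⊥); enqueue [1,2,3]
  #6 pop 0: in=0 → 0 (no change)
  #7 pop 1: in=0 → 0 (no change)
  #8 pop 2: in=0 → 0 (no change)
  #9 pop 3: in=0 → 0 (no change)

Fixpoint:
  val[0] = 0
  val[1] = 0
  val[2] = 0
  val[3] = 0
  val[4] = 0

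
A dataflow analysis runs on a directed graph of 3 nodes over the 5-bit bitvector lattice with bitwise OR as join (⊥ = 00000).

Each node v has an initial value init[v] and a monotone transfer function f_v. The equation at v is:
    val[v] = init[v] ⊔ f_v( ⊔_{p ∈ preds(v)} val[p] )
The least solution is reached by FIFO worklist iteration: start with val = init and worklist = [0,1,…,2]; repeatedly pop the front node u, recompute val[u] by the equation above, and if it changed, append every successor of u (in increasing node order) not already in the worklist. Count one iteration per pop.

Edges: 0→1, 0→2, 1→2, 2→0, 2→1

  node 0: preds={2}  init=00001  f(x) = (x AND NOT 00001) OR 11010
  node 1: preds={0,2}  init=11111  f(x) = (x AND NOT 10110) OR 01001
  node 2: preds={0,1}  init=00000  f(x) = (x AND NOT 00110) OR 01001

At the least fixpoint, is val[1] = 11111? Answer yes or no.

Worklist (5 pops):
  #1 pop 0: in=00000 → 11011 (was 00001); enqueue []
  #2 pop 1: in=11011 → 11111 (no change)
  #3 pop 2: in=11111 → 11001 (was 00000); enqueue [0,1]
  #4 pop 0: in=11001 → 11011 (no change)
  #5 pop 1: in=11011 → 11111 (no change)

Fixpoint:
  val[0] = 11011
  val[1] = 11111
  val[2] = 11001

yes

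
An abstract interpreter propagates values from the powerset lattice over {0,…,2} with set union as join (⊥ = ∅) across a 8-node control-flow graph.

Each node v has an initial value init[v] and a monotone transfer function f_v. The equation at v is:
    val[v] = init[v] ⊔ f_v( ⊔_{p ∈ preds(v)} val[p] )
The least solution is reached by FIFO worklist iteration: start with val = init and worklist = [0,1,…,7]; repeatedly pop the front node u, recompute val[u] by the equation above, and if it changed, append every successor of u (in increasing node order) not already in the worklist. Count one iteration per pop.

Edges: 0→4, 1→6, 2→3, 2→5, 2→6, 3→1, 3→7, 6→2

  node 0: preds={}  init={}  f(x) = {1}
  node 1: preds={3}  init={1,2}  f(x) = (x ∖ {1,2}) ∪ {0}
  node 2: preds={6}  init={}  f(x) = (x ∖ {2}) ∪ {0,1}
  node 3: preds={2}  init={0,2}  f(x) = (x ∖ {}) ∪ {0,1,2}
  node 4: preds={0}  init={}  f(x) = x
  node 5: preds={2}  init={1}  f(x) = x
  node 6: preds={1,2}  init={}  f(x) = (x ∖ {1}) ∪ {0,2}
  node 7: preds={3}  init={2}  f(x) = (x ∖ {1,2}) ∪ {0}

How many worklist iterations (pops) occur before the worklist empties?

10

Worklist (10 pops):
  #1 pop 0: in={} → {1} (was {}); enqueue []
  #2 pop 1: in={0,2} → {0,1,2} (was {1,2}); enqueue []
  #3 pop 2: in={} → {0,1} (was {}); enqueue []
  #4 pop 3: in={0,1} → {0,1,2} (was {0,2}); enqueue [1]
  #5 pop 4: in={1} → {1} (was {}); enqueue []
  #6 pop 5: in={0,1} → {0,1} (was {1}); enqueue []
  #7 pop 6: in={0,1,2} → {0,2} (was {}); enqueue [2]
  #8 pop 7: in={0,1,2} → {0,2} (was {2}); enqueue []
  #9 pop 1: in={0,1,2} → {0,1,2} (no change)
  #10 pop 2: in={0,2} → {0,1} (no change)

Fixpoint:
  val[0] = {1}
  val[1] = {0,1,2}
  val[2] = {0,1}
  val[3] = {0,1,2}
  val[4] = {1}
  val[5] = {0,1}
  val[6] = {0,2}
  val[7] = {0,2}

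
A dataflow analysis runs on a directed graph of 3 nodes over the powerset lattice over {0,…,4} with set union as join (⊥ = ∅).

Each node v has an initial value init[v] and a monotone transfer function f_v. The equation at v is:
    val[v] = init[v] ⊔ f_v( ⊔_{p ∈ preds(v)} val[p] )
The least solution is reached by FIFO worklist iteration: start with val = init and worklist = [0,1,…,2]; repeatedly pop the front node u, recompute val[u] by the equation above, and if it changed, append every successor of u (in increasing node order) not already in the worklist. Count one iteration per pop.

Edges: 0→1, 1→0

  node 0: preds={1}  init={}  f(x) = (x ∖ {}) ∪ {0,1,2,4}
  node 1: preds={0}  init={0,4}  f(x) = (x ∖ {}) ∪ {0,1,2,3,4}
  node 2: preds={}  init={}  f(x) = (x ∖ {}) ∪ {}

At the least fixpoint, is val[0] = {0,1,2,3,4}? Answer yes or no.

Worklist (5 pops):
  #1 pop 0: in={0,4} → {0,1,2,4} (was {}); enqueue []
  #2 pop 1: in={0,1,2,4} → {0,1,2,3,4} (was {0,4}); enqueue [0]
  #3 pop 2: in={} → {} (no change)
  #4 pop 0: in={0,1,2,3,4} → {0,1,2,3,4} (was {0,1,2,4}); enqueue [1]
  #5 pop 1: in={0,1,2,3,4} → {0,1,2,3,4} (no change)

Fixpoint:
  val[0] = {0,1,2,3,4}
  val[1] = {0,1,2,3,4}
  val[2] = {}

yes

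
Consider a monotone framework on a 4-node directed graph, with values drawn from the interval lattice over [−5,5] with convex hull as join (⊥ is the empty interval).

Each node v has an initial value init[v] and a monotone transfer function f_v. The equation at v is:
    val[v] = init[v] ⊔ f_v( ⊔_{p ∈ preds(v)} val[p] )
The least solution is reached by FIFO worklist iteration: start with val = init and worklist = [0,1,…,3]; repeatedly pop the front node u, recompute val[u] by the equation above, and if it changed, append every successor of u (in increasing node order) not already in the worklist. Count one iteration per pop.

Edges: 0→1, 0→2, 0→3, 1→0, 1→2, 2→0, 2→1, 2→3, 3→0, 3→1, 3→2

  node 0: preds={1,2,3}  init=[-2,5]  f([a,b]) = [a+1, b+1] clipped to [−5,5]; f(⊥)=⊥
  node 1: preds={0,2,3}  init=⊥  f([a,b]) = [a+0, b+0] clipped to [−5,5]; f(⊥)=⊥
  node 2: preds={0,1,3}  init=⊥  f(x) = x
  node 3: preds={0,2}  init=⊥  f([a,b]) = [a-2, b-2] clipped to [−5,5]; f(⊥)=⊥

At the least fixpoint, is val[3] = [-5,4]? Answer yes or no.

Iteration log — 14 steps:
  step 1. node 0  ⊔preds=⊥  new=[-2,5]  stable
  step 2. node 1  ⊔preds=[-2,5]  new=[-2,5]  old=⊥  +wl: 0
  step 3. node 2  ⊔preds=[-2,5]  new=[-2,5]  old=⊥  +wl: 1
  step 4. node 3  ⊔preds=[-2,5]  new=[-4,3]  old=⊥  +wl: 2
  step 5. node 0  ⊔preds=[-4,5]  new=[-3,5]  old=[-2,5]  +wl: 3
  step 6. node 1  ⊔preds=[-4,5]  new=[-4,5]  old=[-2,5]  +wl: 0
  step 7. node 2  ⊔preds=[-4,5]  new=[-4,5]  old=[-2,5]  +wl: 1
  step 8. node 3  ⊔preds=[-4,5]  new=[-5,3]  old=[-4,3]  +wl: 2
  step 9. node 0  ⊔preds=[-5,5]  new=[-4,5]  old=[-3,5]  +wl: 3
  step 10. node 1  ⊔preds=[-5,5]  new=[-5,5]  old=[-4,5]  +wl: 0
  step 11. node 2  ⊔preds=[-5,5]  new=[-5,5]  old=[-4,5]  +wl: 1
  step 12. node 3  ⊔preds=[-5,5]  new=[-5,3]  stable
  step 13. node 0  ⊔preds=[-5,5]  new=[-4,5]  stable
  step 14. node 1  ⊔preds=[-5,5]  new=[-5,5]  stable

Least fixpoint reached:
  node 0: [-4,5]
  node 1: [-5,5]
  node 2: [-5,5]
  node 3: [-5,3]

no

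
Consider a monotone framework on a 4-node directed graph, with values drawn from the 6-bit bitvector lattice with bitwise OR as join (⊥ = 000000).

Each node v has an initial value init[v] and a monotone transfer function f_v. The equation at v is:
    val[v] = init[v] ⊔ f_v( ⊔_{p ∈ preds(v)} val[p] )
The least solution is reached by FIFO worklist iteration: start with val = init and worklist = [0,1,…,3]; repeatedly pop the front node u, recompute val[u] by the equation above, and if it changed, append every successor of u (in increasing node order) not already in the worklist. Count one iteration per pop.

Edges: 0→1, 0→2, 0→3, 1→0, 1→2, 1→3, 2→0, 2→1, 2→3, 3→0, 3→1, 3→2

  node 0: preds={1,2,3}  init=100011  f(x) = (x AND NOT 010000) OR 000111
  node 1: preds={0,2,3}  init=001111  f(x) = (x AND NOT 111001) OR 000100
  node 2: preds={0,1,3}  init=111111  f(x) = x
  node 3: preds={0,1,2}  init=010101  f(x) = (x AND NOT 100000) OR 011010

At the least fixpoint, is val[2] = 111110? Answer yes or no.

no

Worklist (7 pops):
  #1 pop 0: in=111111 → 101111 (was 100011); enqueue []
  #2 pop 1: in=111111 → 001111 (no change)
  #3 pop 2: in=111111 → 111111 (no change)
  #4 pop 3: in=111111 → 011111 (was 010101); enqueue [0,1,2]
  #5 pop 0: in=111111 → 101111 (no change)
  #6 pop 1: in=111111 → 001111 (no change)
  #7 pop 2: in=111111 → 111111 (no change)

Fixpoint:
  val[0] = 101111
  val[1] = 001111
  val[2] = 111111
  val[3] = 011111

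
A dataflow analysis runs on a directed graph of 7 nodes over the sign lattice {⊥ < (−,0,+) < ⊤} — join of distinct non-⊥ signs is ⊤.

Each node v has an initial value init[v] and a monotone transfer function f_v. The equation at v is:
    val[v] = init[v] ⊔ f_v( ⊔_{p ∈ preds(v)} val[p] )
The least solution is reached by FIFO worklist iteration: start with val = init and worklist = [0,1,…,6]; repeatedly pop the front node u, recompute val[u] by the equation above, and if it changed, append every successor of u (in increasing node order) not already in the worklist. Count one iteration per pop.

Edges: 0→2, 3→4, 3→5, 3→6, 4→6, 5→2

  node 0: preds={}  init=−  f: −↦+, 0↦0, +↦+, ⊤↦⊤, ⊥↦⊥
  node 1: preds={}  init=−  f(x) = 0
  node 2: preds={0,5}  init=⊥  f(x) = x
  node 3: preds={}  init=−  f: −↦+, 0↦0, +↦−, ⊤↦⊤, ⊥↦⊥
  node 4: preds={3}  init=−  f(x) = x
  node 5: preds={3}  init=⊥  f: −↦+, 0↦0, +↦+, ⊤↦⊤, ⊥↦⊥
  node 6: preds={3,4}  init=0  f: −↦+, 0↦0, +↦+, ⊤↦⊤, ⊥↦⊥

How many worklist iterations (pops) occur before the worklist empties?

Trace (8 dequeues):
  [1] u=0 | in ⊥ | out − | ==
  [2] u=1 | in ⊥ | out ⊤ | prev − | push {}
  [3] u=2 | in − | out − | prev ⊥ | push {}
  [4] u=3 | in ⊥ | out − | ==
  [5] u=4 | in − | out − | ==
  [6] u=5 | in − | out + | prev ⊥ | push {2}
  [7] u=6 | in − | out ⊤ | prev 0 | push {}
  [8] u=2 | in ⊤ | out ⊤ | prev − | push {}

Converged values:
  [0] −
  [1] ⊤
  [2] ⊤
  [3] −
  [4] −
  [5] +
  [6] ⊤

8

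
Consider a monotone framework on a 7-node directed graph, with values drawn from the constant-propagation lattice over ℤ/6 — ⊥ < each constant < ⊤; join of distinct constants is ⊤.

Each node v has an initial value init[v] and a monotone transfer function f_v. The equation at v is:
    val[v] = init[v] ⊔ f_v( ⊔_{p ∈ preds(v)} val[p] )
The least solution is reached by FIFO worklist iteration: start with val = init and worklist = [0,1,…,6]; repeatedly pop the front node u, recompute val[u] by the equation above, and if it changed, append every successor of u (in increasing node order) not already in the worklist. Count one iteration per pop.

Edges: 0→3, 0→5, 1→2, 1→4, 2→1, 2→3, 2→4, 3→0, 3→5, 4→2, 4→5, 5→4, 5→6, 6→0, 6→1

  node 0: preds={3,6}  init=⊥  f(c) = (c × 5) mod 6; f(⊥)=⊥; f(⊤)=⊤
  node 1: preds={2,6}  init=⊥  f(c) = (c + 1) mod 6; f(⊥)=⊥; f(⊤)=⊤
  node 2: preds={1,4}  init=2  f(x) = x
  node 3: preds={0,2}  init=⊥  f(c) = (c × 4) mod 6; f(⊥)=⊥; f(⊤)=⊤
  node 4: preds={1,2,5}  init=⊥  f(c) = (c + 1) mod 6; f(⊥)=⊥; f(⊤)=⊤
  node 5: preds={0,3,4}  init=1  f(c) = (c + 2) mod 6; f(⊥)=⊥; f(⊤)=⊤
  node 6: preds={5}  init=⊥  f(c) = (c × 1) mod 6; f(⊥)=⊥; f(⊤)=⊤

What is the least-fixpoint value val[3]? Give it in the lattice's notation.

Iteration log — 13 steps:
  step 1. node 0  ⊔preds=⊥  new=⊥  stable
  step 2. node 1  ⊔preds=2  new=3  old=⊥  +wl: 
  step 3. node 2  ⊔preds=3  new=⊤  old=2  +wl: 1
  step 4. node 3  ⊔preds=⊤  new=⊤  old=⊥  +wl: 0
  step 5. node 4  ⊔preds=⊤  new=⊤  old=⊥  +wl: 2
  step 6. node 5  ⊔preds=⊤  new=⊤  old=1  +wl: 4
  step 7. node 6  ⊔preds=⊤  new=⊤  old=⊥  +wl: 
  step 8. node 1  ⊔preds=⊤  new=⊤  old=3  +wl: 
  step 9. node 0  ⊔preds=⊤  new=⊤  old=⊥  +wl: 3,5
  step 10. node 2  ⊔preds=⊤  new=⊤  stable
  step 11. node 4  ⊔preds=⊤  new=⊤  stable
  step 12. node 3  ⊔preds=⊤  new=⊤  stable
  step 13. node 5  ⊔preds=⊤  new=⊤  stable

Least fixpoint reached:
  node 0: ⊤
  node 1: ⊤
  node 2: ⊤
  node 3: ⊤
  node 4: ⊤
  node 5: ⊤
  node 6: ⊤

⊤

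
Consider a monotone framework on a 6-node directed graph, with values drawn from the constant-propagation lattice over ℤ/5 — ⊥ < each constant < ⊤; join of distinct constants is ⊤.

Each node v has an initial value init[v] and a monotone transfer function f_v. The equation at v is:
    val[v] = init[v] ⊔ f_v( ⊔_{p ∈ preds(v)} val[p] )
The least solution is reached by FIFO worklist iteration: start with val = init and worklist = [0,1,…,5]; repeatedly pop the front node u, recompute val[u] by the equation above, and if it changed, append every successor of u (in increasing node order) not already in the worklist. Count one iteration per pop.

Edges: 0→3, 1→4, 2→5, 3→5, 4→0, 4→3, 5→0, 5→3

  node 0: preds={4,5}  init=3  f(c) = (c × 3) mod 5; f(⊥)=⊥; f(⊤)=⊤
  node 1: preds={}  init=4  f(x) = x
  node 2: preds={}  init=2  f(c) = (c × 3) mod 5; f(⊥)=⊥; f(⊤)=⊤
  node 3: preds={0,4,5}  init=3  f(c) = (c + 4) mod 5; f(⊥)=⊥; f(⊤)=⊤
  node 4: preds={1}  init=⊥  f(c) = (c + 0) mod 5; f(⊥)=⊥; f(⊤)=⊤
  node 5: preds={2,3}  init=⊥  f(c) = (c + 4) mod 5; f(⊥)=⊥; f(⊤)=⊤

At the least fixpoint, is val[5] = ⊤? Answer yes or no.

yes

Iteration log — 8 steps:
  step 1. node 0  ⊔preds=⊥  new=3  stable
  step 2. node 1  ⊔preds=⊥  new=4  stable
  step 3. node 2  ⊔preds=⊥  new=2  stable
  step 4. node 3  ⊔preds=3  new=⊤  old=3  +wl: 
  step 5. node 4  ⊔preds=4  new=4  old=⊥  +wl: 0,3
  step 6. node 5  ⊔preds=⊤  new=⊤  old=⊥  +wl: 
  step 7. node 0  ⊔preds=⊤  new=⊤  old=3  +wl: 
  step 8. node 3  ⊔preds=⊤  new=⊤  stable

Least fixpoint reached:
  node 0: ⊤
  node 1: 4
  node 2: 2
  node 3: ⊤
  node 4: 4
  node 5: ⊤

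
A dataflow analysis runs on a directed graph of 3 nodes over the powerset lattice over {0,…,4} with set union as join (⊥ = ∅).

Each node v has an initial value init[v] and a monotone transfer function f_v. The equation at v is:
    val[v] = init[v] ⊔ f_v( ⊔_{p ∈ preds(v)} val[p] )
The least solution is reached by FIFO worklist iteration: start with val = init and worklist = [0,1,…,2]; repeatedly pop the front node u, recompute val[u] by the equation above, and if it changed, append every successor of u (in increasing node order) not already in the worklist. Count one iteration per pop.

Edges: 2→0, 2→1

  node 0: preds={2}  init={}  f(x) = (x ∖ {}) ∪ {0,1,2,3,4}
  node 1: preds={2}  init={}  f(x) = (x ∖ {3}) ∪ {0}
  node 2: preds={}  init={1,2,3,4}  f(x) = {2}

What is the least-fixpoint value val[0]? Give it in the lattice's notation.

Iteration log — 3 steps:
  step 1. node 0  ⊔preds={1,2,3,4}  new={0,1,2,3,4}  old={}  +wl: 
  step 2. node 1  ⊔preds={1,2,3,4}  new={0,1,2,4}  old={}  +wl: 
  step 3. node 2  ⊔preds={}  new={1,2,3,4}  stable

Least fixpoint reached:
  node 0: {0,1,2,3,4}
  node 1: {0,1,2,4}
  node 2: {1,2,3,4}

{0,1,2,3,4}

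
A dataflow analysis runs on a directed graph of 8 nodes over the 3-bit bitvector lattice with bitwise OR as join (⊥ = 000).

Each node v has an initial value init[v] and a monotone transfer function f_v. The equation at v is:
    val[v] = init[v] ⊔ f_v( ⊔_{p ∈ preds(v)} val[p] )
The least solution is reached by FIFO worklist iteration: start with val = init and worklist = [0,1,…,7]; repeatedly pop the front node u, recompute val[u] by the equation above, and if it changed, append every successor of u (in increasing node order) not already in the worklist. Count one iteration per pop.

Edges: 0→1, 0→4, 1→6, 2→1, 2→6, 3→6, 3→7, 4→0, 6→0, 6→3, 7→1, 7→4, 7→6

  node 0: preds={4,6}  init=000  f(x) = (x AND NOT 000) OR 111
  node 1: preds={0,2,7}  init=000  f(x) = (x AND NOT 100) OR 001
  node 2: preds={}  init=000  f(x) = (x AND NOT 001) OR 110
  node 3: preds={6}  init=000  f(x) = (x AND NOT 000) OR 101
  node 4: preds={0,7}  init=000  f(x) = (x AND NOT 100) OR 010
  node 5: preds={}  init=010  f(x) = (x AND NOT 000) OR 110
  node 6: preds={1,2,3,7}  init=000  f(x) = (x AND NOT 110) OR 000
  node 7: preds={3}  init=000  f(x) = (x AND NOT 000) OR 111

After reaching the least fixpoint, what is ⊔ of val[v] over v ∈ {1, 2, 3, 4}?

111

Worklist (13 pops):
  #1 pop 0: in=000 → 111 (was 000); enqueue []
  #2 pop 1: in=111 → 011 (was 000); enqueue []
  #3 pop 2: in=000 → 110 (was 000); enqueue [1]
  #4 pop 3: in=000 → 101 (was 000); enqueue []
  #5 pop 4: in=111 → 011 (was 000); enqueue [0]
  #6 pop 5: in=000 → 110 (was 010); enqueue []
  #7 pop 6: in=111 → 001 (was 000); enqueue [3]
  #8 pop 7: in=101 → 111 (was 000); enqueue [4,6]
  #9 pop 1: in=111 → 011 (no change)
  #10 pop 0: in=011 → 111 (no change)
  #11 pop 3: in=001 → 101 (no change)
  #12 pop 4: in=111 → 011 (no change)
  #13 pop 6: in=111 → 001 (no change)

Fixpoint:
  val[0] = 111
  val[1] = 011
  val[2] = 110
  val[3] = 101
  val[4] = 011
  val[5] = 110
  val[6] = 001
  val[7] = 111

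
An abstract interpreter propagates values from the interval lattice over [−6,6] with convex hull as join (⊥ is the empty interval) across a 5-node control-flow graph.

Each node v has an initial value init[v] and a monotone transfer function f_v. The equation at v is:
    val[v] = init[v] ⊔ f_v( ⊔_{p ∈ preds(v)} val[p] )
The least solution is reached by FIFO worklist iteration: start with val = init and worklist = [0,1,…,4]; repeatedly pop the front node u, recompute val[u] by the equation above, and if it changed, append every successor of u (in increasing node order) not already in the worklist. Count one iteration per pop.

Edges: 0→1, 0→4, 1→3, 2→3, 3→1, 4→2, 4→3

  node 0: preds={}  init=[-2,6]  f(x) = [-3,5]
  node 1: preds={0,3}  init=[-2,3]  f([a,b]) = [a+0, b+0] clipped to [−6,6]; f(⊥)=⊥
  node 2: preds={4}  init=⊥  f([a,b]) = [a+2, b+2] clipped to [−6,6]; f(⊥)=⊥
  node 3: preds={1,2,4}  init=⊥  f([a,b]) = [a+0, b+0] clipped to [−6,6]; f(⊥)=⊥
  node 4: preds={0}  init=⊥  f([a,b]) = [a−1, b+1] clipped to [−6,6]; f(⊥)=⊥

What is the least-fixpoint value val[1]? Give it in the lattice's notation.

[-4,6]

Worklist (10 pops):
  #1 pop 0: in=⊥ → [-3,6] (was [-2,6]); enqueue []
  #2 pop 1: in=[-3,6] → [-3,6] (was [-2,3]); enqueue []
  #3 pop 2: in=⊥ → ⊥ (no change)
  #4 pop 3: in=[-3,6] → [-3,6] (was ⊥); enqueue [1]
  #5 pop 4: in=[-3,6] → [-4,6] (was ⊥); enqueue [2,3]
  #6 pop 1: in=[-3,6] → [-3,6] (no change)
  #7 pop 2: in=[-4,6] → [-2,6] (was ⊥); enqueue []
  #8 pop 3: in=[-4,6] → [-4,6] (was [-3,6]); enqueue [1]
  #9 pop 1: in=[-4,6] → [-4,6] (was [-3,6]); enqueue [3]
  #10 pop 3: in=[-4,6] → [-4,6] (no change)

Fixpoint:
  val[0] = [-3,6]
  val[1] = [-4,6]
  val[2] = [-2,6]
  val[3] = [-4,6]
  val[4] = [-4,6]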